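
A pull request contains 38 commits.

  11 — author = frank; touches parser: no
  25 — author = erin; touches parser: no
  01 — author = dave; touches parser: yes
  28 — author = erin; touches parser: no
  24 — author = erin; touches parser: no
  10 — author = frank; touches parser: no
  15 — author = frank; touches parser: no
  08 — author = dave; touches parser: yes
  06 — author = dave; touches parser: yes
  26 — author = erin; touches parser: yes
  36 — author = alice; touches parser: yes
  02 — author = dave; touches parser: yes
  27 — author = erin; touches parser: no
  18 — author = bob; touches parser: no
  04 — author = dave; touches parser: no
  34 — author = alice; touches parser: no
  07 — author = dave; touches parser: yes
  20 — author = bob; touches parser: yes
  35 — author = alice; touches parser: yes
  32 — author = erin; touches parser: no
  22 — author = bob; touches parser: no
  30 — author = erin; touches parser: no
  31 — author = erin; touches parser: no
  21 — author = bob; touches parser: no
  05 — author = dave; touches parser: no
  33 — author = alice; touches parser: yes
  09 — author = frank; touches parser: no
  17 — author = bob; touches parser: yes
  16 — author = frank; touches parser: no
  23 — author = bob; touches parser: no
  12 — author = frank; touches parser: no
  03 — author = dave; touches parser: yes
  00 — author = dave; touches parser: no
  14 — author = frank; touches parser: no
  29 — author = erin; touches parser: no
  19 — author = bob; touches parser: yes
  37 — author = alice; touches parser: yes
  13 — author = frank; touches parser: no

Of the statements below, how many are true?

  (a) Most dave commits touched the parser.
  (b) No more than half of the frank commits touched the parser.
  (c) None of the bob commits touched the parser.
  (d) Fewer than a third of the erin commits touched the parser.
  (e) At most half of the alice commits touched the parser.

3

(a) dave: |A| = 9, |A ∩ B| = 6; needs |A ∩ B| > |A ∖ B| — true.
(b) frank: |A| = 8, |A ∩ B| = 0; needs |A ∩ B| ≤ |A ∖ B| — true.
(c) bob: |A| = 7, |A ∩ B| = 3; needs A ∩ B = ∅ (|A ∩ B| = 0) — false.
(d) erin: |A| = 9, |A ∩ B| = 1; needs |A ∩ B| / |A| < 1/3 — true.
(e) alice: |A| = 5, |A ∩ B| = 4; needs |A ∩ B| ≤ |A ∖ B| — false.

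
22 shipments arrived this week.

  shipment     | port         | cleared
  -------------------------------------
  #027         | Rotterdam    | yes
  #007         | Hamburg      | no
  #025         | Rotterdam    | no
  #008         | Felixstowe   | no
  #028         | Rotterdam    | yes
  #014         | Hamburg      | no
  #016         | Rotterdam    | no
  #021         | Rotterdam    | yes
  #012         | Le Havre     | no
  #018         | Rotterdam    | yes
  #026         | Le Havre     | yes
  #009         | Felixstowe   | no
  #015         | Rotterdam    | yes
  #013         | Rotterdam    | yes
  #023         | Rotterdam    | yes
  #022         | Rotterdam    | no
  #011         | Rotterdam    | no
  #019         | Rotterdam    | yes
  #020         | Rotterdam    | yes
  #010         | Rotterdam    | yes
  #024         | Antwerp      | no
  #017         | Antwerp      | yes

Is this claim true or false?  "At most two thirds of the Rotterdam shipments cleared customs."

The determiner here denotes the relation: |A ∩ B| / |A| ≤ 2/3.
A (the restrictor) = {#027, #025, #028, #016, #021, #018, #015, #013, #023, #022, #011, #019, #020, #010}, |A| = 14.
A ∩ B = {#027, #028, #021, #018, #015, #013, #023, #019, #020, #010}, so |A ∩ B| = 10.
A ∖ B = {#025, #016, #022, #011}, so |A ∖ B| = 4.
|A ∩ B|/|A| = 10/14, so the statement is false.

False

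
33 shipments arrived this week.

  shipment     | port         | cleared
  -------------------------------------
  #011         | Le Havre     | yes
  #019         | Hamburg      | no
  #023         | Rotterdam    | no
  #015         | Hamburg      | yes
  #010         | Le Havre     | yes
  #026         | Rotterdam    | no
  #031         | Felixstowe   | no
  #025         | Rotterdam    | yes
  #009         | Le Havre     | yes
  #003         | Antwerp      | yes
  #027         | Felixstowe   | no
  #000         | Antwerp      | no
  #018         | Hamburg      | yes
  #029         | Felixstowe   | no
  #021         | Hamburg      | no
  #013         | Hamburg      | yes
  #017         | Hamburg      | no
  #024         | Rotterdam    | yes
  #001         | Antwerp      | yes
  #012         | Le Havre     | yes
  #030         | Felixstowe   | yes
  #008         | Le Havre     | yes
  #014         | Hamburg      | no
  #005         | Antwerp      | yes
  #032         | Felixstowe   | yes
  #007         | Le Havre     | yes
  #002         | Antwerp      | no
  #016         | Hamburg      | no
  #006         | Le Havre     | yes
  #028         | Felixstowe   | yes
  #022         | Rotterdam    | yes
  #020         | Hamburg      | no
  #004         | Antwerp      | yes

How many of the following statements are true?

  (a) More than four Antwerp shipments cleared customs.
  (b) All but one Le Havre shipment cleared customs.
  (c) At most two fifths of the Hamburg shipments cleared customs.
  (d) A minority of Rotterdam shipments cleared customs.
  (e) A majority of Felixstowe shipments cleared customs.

1

(a) Antwerp: |A| = 6, |A ∩ B| = 4; needs |A ∩ B| > 4 — false.
(b) Le Havre: |A| = 7, |A ∩ B| = 7; needs |A ∖ B| = 1 — false.
(c) Hamburg: |A| = 9, |A ∩ B| = 3; needs |A ∩ B| / |A| ≤ 2/5 — true.
(d) Rotterdam: |A| = 5, |A ∩ B| = 3; needs |A ∩ B| < |A ∖ B| — false.
(e) Felixstowe: |A| = 6, |A ∩ B| = 3; needs |A ∩ B| > |A ∖ B| — false.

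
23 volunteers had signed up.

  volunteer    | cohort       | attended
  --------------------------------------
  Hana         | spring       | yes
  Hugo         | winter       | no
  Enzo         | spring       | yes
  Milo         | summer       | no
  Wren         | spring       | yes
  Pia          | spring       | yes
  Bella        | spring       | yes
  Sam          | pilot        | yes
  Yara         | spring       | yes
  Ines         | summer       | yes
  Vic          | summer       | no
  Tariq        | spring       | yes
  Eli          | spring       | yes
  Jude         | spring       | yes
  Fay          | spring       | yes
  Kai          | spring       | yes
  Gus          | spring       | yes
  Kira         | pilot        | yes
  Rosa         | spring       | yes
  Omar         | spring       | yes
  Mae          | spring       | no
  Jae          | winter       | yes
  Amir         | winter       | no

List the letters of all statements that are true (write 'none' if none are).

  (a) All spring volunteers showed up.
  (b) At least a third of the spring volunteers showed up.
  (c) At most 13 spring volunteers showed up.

|A| = 15, |A ∩ B| = 14, |A ∖ B| = 1.
(a) A ⊆ B, i.e. every element of A is in B (|A ∖ B| = 0): fails.
(b) |A ∩ B| / |A| ≥ 1/3: holds.
(c) |A ∩ B| ≤ 13: fails.

(b)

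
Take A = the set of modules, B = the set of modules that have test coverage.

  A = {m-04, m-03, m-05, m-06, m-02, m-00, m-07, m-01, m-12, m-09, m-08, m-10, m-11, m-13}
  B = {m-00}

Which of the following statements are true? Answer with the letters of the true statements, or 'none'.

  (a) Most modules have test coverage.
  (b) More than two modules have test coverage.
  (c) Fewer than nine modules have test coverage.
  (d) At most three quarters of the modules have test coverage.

(c), (d)

|A| = 14, |A ∩ B| = 1, |A ∖ B| = 13.
(a) |A ∩ B| > |A ∖ B|: fails.
(b) |A ∩ B| > 2: fails.
(c) |A ∩ B| < 9: holds.
(d) |A ∩ B| / |A| ≤ 3/4: holds.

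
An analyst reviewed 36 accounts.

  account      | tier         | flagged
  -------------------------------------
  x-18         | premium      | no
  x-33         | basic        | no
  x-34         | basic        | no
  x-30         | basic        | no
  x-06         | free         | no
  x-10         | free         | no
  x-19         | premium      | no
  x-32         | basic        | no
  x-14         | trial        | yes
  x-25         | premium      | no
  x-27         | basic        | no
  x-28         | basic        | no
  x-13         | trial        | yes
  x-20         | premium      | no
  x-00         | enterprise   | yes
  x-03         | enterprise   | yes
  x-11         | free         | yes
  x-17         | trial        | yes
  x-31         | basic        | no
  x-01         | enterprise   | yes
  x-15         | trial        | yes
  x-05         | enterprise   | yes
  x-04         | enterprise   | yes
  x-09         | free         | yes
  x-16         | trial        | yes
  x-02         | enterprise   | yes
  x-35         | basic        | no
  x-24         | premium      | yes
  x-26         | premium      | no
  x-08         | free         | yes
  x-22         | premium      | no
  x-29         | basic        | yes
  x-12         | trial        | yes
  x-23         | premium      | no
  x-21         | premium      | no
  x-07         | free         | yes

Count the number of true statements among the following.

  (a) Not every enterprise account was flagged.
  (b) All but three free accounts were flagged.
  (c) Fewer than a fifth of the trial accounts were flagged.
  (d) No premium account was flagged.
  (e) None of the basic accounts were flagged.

0

(a) enterprise: |A| = 6, |A ∩ B| = 6; needs A ⊄ B (|A ∖ B| ≥ 1) — false.
(b) free: |A| = 6, |A ∩ B| = 4; needs |A ∖ B| = 3 — false.
(c) trial: |A| = 6, |A ∩ B| = 6; needs |A ∩ B| / |A| < 1/5 — false.
(d) premium: |A| = 9, |A ∩ B| = 1; needs A ∩ B = ∅ (|A ∩ B| = 0) — false.
(e) basic: |A| = 9, |A ∩ B| = 1; needs A ∩ B = ∅ (|A ∩ B| = 0) — false.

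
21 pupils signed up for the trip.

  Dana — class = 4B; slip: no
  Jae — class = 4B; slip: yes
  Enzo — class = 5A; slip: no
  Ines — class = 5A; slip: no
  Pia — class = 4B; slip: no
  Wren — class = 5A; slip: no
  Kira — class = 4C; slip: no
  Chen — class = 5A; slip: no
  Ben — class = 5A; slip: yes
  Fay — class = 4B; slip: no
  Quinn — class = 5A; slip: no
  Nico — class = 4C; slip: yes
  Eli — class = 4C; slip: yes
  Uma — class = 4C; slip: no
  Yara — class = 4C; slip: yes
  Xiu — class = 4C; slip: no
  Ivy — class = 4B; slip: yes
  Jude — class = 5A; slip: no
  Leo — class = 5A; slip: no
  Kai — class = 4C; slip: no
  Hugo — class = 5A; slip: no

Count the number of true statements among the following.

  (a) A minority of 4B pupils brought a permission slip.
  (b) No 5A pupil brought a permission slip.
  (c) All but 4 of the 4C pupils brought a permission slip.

2

(a) 4B: |A| = 5, |A ∩ B| = 2; needs |A ∩ B| < |A ∖ B| — true.
(b) 5A: |A| = 9, |A ∩ B| = 1; needs A ∩ B = ∅ (|A ∩ B| = 0) — false.
(c) 4C: |A| = 7, |A ∩ B| = 3; needs |A ∖ B| = 4 — true.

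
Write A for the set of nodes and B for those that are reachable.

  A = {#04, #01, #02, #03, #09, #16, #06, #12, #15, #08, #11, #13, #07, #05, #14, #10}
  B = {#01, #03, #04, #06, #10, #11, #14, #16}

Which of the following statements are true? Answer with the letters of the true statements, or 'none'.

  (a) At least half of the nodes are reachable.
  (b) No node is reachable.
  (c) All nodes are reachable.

(a)

|A| = 16, |A ∩ B| = 8, |A ∖ B| = 8.
(a) |A ∩ B| ≥ |A ∖ B|: holds.
(b) A ∩ B = ∅ (|A ∩ B| = 0): fails.
(c) A ⊆ B, i.e. every element of A is in B (|A ∖ B| = 0): fails.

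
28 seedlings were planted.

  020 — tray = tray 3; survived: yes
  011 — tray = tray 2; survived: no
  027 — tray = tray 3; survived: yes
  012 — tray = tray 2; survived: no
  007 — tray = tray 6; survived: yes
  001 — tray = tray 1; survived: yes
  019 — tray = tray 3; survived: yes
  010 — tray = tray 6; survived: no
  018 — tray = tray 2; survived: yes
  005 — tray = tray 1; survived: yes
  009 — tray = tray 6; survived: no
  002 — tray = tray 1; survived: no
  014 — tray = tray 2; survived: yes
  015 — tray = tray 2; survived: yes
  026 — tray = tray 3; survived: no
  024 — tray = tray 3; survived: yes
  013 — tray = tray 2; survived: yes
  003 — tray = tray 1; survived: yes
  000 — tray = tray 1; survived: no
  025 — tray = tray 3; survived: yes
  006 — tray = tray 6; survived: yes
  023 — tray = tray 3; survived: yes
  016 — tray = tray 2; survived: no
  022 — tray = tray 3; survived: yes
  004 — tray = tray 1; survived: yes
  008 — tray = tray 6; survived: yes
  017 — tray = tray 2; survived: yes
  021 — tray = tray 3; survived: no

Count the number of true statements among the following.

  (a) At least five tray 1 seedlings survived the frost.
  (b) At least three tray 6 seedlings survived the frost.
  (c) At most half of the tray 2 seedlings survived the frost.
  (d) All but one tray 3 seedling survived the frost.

(a) tray 1: |A| = 6, |A ∩ B| = 4; needs |A ∩ B| ≥ 5 — false.
(b) tray 6: |A| = 5, |A ∩ B| = 3; needs |A ∩ B| ≥ 3 — true.
(c) tray 2: |A| = 8, |A ∩ B| = 5; needs |A ∩ B| ≤ |A ∖ B| — false.
(d) tray 3: |A| = 9, |A ∩ B| = 7; needs |A ∖ B| = 1 — false.

1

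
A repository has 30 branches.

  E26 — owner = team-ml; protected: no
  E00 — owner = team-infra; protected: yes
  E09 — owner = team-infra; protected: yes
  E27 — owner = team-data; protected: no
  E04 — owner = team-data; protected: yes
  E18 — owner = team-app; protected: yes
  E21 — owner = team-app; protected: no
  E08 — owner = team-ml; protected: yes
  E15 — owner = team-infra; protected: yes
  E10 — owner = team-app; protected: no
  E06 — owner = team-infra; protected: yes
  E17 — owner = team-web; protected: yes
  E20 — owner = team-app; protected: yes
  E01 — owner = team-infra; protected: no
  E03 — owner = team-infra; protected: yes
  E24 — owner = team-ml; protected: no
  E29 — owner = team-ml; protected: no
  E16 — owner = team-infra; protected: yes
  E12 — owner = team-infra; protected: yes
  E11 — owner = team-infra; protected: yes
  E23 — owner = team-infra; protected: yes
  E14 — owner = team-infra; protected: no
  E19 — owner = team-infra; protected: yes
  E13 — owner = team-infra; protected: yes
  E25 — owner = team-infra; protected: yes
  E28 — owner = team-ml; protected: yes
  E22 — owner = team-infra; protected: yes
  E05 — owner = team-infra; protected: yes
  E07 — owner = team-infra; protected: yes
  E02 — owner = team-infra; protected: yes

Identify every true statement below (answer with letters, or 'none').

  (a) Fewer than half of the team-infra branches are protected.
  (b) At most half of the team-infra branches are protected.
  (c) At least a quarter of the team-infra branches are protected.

(c)

|A| = 18, |A ∩ B| = 16, |A ∖ B| = 2.
(a) |A ∩ B| < |A ∖ B|: fails.
(b) |A ∩ B| ≤ |A ∖ B|: fails.
(c) |A ∩ B| / |A| ≥ 1/4: holds.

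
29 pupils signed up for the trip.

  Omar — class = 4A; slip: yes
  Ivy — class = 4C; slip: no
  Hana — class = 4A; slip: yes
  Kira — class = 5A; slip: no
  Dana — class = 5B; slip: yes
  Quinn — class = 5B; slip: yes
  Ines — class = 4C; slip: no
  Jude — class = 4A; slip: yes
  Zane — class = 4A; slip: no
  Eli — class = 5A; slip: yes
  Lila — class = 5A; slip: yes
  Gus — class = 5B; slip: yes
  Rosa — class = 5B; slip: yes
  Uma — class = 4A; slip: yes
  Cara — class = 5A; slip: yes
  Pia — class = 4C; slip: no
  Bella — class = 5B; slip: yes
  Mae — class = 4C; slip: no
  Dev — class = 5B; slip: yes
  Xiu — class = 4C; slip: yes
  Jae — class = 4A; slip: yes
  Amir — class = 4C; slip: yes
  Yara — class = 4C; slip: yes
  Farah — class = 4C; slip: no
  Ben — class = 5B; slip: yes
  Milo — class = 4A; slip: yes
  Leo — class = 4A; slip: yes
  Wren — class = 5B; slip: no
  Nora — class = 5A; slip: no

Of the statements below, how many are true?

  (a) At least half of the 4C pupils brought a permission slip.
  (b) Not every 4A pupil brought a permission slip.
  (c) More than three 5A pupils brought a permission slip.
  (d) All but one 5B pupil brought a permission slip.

2

(a) 4C: |A| = 8, |A ∩ B| = 3; needs |A ∩ B| ≥ |A ∖ B| — false.
(b) 4A: |A| = 8, |A ∩ B| = 7; needs A ⊄ B (|A ∖ B| ≥ 1) — true.
(c) 5A: |A| = 5, |A ∩ B| = 3; needs |A ∩ B| > 3 — false.
(d) 5B: |A| = 8, |A ∩ B| = 7; needs |A ∖ B| = 1 — true.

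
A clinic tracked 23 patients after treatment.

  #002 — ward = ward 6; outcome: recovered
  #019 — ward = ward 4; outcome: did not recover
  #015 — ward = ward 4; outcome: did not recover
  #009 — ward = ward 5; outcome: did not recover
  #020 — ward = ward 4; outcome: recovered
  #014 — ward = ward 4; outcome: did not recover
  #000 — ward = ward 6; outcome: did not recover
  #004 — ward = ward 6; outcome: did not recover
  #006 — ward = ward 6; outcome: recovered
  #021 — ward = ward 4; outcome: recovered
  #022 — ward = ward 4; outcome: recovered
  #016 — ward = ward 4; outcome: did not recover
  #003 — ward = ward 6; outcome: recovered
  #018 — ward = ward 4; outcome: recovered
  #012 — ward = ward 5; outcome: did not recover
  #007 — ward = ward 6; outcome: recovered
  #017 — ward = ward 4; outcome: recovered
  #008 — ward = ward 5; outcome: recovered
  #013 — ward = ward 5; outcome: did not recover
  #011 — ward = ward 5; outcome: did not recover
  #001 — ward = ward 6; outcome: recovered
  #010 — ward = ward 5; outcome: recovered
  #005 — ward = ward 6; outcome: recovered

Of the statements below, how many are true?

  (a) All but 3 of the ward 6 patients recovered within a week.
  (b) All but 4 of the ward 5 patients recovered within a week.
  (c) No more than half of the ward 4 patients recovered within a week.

1

(a) ward 6: |A| = 8, |A ∩ B| = 6; needs |A ∖ B| = 3 — false.
(b) ward 5: |A| = 6, |A ∩ B| = 2; needs |A ∖ B| = 4 — true.
(c) ward 4: |A| = 9, |A ∩ B| = 5; needs |A ∩ B| ≤ |A ∖ B| — false.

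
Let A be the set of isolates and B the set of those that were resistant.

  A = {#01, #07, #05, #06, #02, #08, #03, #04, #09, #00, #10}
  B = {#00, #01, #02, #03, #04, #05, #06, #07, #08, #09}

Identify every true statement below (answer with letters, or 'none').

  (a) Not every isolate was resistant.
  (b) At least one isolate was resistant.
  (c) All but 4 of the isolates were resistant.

(a), (b)

|A| = 11, |A ∩ B| = 10, |A ∖ B| = 1.
(a) A ⊄ B (|A ∖ B| ≥ 1): holds.
(b) A ∩ B ≠ ∅ (|A ∩ B| ≥ 1): holds.
(c) |A ∖ B| = 4: fails.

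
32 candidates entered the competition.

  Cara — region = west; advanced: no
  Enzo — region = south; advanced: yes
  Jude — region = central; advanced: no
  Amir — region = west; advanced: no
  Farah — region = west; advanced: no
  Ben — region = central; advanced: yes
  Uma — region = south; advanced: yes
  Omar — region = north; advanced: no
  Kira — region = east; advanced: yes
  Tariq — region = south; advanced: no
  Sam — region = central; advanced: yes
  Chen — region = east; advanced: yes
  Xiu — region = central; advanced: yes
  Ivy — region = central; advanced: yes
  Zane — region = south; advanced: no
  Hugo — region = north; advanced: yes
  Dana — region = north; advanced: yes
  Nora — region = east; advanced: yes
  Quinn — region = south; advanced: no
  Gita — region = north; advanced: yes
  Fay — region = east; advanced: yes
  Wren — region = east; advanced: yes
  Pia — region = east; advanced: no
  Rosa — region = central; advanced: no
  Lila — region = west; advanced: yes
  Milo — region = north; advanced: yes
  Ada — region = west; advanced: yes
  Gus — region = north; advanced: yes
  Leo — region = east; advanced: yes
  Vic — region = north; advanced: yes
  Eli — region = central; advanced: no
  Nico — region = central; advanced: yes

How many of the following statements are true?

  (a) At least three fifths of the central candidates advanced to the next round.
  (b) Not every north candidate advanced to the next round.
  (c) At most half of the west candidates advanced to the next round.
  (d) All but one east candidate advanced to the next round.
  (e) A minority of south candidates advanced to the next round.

(a) central: |A| = 8, |A ∩ B| = 5; needs |A ∩ B| / |A| ≥ 3/5 — true.
(b) north: |A| = 7, |A ∩ B| = 6; needs A ⊄ B (|A ∖ B| ≥ 1) — true.
(c) west: |A| = 5, |A ∩ B| = 2; needs |A ∩ B| ≤ |A ∖ B| — true.
(d) east: |A| = 7, |A ∩ B| = 6; needs |A ∖ B| = 1 — true.
(e) south: |A| = 5, |A ∩ B| = 2; needs |A ∩ B| < |A ∖ B| — true.

5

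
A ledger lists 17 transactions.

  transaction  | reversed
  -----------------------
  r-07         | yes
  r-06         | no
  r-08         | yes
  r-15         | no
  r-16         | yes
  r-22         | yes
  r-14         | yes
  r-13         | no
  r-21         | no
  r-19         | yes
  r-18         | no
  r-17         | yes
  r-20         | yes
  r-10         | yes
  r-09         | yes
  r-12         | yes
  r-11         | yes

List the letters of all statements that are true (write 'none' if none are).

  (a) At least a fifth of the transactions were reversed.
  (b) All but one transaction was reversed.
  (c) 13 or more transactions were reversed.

|A| = 17, |A ∩ B| = 12, |A ∖ B| = 5.
(a) |A ∩ B| / |A| ≥ 1/5: holds.
(b) |A ∖ B| = 1: fails.
(c) |A ∩ B| ≥ 13: fails.

(a)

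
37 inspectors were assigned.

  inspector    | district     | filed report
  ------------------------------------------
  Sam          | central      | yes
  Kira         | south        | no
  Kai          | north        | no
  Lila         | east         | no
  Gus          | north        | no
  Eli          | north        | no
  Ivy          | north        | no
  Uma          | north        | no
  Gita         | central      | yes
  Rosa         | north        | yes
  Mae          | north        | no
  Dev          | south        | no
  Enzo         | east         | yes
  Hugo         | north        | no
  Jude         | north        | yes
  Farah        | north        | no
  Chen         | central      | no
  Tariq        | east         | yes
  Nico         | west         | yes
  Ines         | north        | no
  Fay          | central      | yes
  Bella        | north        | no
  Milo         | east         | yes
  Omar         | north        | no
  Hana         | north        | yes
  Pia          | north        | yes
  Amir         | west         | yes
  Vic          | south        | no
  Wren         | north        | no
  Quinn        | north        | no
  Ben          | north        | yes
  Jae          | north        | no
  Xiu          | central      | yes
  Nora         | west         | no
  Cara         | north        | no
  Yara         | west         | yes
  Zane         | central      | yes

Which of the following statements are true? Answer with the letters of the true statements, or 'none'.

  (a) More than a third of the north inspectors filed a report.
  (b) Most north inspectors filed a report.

|A| = 20, |A ∩ B| = 5, |A ∖ B| = 15.
(a) |A ∩ B| / |A| > 1/3: fails.
(b) |A ∩ B| > |A ∖ B|: fails.

none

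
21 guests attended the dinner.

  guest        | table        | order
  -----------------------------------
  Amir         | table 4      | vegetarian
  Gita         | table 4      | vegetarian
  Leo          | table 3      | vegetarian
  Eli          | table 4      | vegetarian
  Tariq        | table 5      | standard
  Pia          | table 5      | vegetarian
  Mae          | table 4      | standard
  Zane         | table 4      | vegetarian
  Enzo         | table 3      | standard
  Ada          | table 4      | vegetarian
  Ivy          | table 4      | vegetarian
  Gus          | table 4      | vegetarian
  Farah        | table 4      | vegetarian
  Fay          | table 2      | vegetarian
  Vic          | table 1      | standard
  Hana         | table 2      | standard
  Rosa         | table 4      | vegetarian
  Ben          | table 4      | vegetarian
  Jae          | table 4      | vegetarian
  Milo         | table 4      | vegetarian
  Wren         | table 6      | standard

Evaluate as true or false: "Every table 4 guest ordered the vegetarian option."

'Every table 4 guest ordered the vegetarian option' holds iff A ⊆ B, i.e. every element of A is in B (|A ∖ B| = 0).
A (the restrictor) = {Amir, Gita, Eli, Mae, Zane, Ada, Ivy, Gus, Farah, Rosa, Ben, Jae, Milo}, |A| = 13.
A ∖ B = {Mae}, so |A ∖ B| = 1.
So the statement is false.

False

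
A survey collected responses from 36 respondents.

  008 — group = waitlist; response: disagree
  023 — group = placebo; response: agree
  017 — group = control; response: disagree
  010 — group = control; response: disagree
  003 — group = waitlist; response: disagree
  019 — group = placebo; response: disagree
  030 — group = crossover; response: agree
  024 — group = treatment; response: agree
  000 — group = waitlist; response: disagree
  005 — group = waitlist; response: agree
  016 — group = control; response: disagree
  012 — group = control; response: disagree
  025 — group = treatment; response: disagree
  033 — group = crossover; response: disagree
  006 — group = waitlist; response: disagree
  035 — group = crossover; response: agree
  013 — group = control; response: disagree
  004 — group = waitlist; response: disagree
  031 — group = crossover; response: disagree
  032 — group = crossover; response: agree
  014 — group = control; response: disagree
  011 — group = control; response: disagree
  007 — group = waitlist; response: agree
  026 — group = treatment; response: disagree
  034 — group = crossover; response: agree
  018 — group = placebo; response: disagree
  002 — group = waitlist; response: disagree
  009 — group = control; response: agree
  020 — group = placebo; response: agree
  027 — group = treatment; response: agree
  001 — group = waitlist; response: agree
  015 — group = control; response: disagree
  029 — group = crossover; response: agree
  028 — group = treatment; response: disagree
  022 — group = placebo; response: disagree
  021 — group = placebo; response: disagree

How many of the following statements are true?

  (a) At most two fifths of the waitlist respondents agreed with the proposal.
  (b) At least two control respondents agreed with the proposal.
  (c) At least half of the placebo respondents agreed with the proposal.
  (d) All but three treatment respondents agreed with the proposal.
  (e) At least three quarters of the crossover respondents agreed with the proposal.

(a) waitlist: |A| = 9, |A ∩ B| = 3; needs |A ∩ B| / |A| ≤ 2/5 — true.
(b) control: |A| = 9, |A ∩ B| = 1; needs |A ∩ B| ≥ 2 — false.
(c) placebo: |A| = 6, |A ∩ B| = 2; needs |A ∩ B| ≥ |A ∖ B| — false.
(d) treatment: |A| = 5, |A ∩ B| = 2; needs |A ∖ B| = 3 — true.
(e) crossover: |A| = 7, |A ∩ B| = 5; needs |A ∩ B| / |A| ≥ 3/4 — false.

2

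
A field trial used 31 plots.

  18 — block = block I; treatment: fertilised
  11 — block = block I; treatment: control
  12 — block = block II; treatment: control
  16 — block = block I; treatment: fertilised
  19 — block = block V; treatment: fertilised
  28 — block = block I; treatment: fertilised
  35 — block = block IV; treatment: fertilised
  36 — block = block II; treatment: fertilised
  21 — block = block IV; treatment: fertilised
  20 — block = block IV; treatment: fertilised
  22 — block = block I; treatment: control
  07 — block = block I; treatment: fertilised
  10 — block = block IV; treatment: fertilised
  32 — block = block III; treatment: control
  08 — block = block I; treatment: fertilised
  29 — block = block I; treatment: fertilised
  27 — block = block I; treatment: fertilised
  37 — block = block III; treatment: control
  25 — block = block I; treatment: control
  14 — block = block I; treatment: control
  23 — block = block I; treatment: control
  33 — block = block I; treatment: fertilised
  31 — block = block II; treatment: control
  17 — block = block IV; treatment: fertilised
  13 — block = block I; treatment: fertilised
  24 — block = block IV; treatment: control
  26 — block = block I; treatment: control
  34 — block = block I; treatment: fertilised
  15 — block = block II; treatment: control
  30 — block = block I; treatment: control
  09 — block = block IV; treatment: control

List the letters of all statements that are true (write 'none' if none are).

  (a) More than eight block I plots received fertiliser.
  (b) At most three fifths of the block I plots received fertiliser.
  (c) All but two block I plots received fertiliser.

(a), (b)

|A| = 17, |A ∩ B| = 10, |A ∖ B| = 7.
(a) |A ∩ B| > 8: holds.
(b) |A ∩ B| / |A| ≤ 3/5: holds.
(c) |A ∖ B| = 2: fails.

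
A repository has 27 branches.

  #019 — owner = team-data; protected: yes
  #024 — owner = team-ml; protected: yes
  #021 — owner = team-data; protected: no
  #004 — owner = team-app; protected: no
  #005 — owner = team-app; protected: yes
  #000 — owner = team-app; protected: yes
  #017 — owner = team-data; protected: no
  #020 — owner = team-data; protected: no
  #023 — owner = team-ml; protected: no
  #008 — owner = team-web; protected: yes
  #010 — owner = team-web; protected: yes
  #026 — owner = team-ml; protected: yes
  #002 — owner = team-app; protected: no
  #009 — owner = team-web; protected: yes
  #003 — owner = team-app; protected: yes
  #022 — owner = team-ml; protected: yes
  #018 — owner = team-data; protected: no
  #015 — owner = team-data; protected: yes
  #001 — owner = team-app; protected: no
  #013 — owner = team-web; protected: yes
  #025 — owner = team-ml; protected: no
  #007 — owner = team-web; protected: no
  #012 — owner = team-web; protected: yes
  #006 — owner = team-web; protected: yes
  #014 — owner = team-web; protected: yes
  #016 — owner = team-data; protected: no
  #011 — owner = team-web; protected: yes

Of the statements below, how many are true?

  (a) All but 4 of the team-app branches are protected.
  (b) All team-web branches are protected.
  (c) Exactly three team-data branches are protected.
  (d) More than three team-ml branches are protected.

(a) team-app: |A| = 6, |A ∩ B| = 3; needs |A ∖ B| = 4 — false.
(b) team-web: |A| = 9, |A ∩ B| = 8; needs A ⊆ B, i.e. every element of A is in B (|A ∖ B| = 0) — false.
(c) team-data: |A| = 7, |A ∩ B| = 2; needs |A ∩ B| = 3 — false.
(d) team-ml: |A| = 5, |A ∩ B| = 3; needs |A ∩ B| > 3 — false.

0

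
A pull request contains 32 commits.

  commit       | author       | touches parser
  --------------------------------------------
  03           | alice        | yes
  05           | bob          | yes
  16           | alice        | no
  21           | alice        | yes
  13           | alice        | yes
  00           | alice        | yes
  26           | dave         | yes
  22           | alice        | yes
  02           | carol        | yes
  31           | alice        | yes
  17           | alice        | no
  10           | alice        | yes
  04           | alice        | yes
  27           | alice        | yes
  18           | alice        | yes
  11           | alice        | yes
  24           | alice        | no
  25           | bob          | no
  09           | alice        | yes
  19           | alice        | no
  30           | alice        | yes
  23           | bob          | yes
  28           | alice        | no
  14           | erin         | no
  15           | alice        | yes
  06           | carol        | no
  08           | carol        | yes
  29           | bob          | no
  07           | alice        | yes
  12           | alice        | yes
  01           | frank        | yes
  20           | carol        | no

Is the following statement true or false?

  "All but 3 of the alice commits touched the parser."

False

'All but 3 of the alice commits touched the parser' holds iff |A ∖ B| = 3.
|A| = 21, |A ∩ B| = 16, |A ∖ B| = 5.
|A ∖ B| = 5, so the statement is false.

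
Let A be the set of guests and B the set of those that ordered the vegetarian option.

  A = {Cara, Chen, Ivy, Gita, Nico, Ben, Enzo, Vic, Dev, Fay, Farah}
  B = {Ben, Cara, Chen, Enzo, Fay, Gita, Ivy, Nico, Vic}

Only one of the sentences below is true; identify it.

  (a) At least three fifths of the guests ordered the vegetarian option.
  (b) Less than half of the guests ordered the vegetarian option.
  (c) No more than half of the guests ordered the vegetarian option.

(a)

|A| = 11, |A ∩ B| = 9, |A ∖ B| = 2.
(a) requires |A ∩ B| / |A| ≥ 3/5: true.
(b) requires |A ∩ B| < |A ∖ B|: false.
(c) requires |A ∩ B| ≤ |A ∖ B|: false.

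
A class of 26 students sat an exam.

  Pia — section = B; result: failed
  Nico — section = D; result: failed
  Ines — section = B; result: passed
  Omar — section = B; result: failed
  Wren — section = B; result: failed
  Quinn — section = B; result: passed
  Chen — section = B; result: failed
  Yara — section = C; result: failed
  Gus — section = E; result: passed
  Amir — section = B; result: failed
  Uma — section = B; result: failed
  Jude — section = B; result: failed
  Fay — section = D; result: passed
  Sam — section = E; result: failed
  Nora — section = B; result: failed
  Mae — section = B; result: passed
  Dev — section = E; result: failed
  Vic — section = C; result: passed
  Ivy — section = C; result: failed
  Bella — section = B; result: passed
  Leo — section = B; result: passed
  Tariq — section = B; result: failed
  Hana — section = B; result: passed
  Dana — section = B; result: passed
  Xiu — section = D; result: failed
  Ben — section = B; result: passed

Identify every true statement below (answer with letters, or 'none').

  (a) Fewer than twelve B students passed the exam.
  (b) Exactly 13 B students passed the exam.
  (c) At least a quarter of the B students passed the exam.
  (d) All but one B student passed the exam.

|A| = 17, |A ∩ B| = 8, |A ∖ B| = 9.
(a) |A ∩ B| < 12: holds.
(b) |A ∩ B| = 13: fails.
(c) |A ∩ B| / |A| ≥ 1/4: holds.
(d) |A ∖ B| = 1: fails.

(a), (c)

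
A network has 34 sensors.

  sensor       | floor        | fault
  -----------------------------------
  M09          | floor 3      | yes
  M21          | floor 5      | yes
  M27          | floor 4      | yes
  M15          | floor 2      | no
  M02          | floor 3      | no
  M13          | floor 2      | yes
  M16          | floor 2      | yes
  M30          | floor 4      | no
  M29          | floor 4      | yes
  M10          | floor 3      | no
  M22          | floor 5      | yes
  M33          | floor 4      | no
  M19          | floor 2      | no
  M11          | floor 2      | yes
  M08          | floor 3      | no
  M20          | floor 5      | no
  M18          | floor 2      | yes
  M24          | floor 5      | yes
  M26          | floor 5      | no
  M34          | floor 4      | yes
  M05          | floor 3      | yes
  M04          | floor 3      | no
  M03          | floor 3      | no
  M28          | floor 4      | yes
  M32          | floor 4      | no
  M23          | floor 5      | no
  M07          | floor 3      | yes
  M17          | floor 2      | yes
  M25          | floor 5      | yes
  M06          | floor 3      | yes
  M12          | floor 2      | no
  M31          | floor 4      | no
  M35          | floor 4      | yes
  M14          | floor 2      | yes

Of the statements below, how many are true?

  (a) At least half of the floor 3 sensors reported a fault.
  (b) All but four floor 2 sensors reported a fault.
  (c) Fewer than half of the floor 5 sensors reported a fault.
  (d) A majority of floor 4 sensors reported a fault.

(a) floor 3: |A| = 9, |A ∩ B| = 4; needs |A ∩ B| ≥ |A ∖ B| — false.
(b) floor 2: |A| = 9, |A ∩ B| = 6; needs |A ∖ B| = 4 — false.
(c) floor 5: |A| = 7, |A ∩ B| = 4; needs |A ∩ B| < |A ∖ B| — false.
(d) floor 4: |A| = 9, |A ∩ B| = 5; needs |A ∩ B| > |A ∖ B| — true.

1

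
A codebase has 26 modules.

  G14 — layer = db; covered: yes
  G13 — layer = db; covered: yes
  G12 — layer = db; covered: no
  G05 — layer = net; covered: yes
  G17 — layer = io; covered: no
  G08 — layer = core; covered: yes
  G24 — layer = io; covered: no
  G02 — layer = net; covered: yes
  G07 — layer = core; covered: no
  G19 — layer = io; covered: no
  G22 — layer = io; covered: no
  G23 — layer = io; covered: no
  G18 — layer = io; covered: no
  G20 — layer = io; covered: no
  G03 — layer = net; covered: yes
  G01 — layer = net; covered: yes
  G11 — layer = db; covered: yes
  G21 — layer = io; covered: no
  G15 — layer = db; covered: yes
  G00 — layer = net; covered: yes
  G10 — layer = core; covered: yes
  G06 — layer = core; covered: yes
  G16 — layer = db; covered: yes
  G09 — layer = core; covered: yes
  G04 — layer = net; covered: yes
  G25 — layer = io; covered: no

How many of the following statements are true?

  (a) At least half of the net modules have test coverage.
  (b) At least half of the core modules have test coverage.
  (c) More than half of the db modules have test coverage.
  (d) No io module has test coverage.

(a) net: |A| = 6, |A ∩ B| = 6; needs |A ∩ B| ≥ |A ∖ B| — true.
(b) core: |A| = 5, |A ∩ B| = 4; needs |A ∩ B| ≥ |A ∖ B| — true.
(c) db: |A| = 6, |A ∩ B| = 5; needs |A ∩ B| > |A ∖ B| — true.
(d) io: |A| = 9, |A ∩ B| = 0; needs A ∩ B = ∅ (|A ∩ B| = 0) — true.

4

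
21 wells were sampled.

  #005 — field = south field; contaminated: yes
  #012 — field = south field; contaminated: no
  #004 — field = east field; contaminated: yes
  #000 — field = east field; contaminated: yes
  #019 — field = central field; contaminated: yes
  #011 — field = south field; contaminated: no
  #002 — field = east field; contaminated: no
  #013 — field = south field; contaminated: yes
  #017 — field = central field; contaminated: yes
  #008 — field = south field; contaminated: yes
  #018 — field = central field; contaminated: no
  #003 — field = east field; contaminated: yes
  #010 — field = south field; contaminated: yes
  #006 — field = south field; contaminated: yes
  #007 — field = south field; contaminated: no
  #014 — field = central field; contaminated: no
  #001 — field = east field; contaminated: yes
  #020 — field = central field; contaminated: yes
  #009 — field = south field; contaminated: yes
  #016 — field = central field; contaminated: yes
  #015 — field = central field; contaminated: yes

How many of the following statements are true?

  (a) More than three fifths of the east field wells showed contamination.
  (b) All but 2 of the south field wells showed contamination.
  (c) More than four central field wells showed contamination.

2

(a) east field: |A| = 5, |A ∩ B| = 4; needs |A ∩ B| / |A| > 3/5 — true.
(b) south field: |A| = 9, |A ∩ B| = 6; needs |A ∖ B| = 2 — false.
(c) central field: |A| = 7, |A ∩ B| = 5; needs |A ∩ B| > 4 — true.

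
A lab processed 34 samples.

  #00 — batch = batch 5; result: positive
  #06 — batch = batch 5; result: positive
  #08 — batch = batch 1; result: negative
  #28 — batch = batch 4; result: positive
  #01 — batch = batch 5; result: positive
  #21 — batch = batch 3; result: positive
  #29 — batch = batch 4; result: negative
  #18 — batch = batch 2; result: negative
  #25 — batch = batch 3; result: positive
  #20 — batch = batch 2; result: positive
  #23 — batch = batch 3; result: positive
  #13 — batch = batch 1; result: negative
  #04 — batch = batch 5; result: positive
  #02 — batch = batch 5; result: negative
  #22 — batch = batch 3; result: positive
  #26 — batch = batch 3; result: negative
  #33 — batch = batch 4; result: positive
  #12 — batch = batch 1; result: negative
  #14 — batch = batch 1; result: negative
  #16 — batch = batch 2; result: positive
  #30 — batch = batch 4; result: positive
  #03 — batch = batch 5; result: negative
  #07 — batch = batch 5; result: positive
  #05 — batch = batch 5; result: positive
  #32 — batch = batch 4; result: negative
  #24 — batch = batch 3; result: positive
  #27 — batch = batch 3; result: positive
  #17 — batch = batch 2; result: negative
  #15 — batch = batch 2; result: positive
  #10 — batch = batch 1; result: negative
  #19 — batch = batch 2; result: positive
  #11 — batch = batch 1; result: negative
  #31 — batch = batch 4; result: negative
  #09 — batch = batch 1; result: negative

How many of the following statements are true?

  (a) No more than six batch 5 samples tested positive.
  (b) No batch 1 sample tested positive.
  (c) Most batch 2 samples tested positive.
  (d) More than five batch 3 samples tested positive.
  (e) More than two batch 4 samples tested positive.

5

(a) batch 5: |A| = 8, |A ∩ B| = 6; needs |A ∩ B| ≤ 6 — true.
(b) batch 1: |A| = 7, |A ∩ B| = 0; needs A ∩ B = ∅ (|A ∩ B| = 0) — true.
(c) batch 2: |A| = 6, |A ∩ B| = 4; needs |A ∩ B| > |A ∖ B| — true.
(d) batch 3: |A| = 7, |A ∩ B| = 6; needs |A ∩ B| > 5 — true.
(e) batch 4: |A| = 6, |A ∩ B| = 3; needs |A ∩ B| > 2 — true.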